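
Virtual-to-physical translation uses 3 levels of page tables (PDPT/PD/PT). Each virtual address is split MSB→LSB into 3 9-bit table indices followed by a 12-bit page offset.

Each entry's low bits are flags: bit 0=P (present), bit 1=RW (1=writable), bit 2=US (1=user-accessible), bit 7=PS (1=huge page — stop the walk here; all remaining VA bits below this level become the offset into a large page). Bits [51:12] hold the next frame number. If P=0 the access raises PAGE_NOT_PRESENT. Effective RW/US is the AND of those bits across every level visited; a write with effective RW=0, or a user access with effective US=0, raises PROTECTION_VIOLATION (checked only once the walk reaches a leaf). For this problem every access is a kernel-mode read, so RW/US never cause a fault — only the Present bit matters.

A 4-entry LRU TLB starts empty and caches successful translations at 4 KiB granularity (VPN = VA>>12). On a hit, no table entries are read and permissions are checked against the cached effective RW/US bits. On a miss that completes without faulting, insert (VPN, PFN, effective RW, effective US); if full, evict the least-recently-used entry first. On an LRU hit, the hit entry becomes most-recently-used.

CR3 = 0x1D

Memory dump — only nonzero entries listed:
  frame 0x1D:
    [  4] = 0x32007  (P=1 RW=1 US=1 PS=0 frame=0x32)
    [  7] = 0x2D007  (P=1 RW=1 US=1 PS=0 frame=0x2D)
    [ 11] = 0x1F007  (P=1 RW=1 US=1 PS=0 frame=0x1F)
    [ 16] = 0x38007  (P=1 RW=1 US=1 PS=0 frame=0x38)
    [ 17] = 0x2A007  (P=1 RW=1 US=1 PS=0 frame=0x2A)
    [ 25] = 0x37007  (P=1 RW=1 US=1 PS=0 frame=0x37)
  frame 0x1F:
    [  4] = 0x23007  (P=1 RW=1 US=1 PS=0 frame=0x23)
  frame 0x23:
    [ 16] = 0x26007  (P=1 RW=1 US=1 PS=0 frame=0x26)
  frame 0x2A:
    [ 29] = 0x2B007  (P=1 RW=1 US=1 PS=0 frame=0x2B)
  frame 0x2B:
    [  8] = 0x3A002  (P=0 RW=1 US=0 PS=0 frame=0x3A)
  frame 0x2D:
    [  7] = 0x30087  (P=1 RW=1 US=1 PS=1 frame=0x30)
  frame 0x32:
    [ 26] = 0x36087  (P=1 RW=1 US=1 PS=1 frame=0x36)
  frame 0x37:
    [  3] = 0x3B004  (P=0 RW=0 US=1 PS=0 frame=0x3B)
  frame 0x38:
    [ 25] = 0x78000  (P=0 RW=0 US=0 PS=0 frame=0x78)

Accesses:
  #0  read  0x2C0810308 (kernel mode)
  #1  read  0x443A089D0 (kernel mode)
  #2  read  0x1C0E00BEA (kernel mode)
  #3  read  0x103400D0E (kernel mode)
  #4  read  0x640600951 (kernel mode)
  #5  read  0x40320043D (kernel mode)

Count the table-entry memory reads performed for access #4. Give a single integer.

Walk each access:
#0 VA=0x2C0810308 (r,kernel):
  L0 @0x1D[11] → 0x1F007  P=1,RW=1,US=1,PS=0
  L1 @0x1F[4] → 0x23007  P=1,RW=1,US=1,PS=0
  L2 @0x23[16] → 0x26007  P=1,RW=1,US=1,PS=0
  → PA=0x26308  (3 entries read)
#1 VA=0x443A089D0 (r,kernel):
  L0 @0x1D[17] → 0x2A007  P=1,RW=1,US=1,PS=0
  L1 @0x2A[29] → 0x2B007  P=1,RW=1,US=1,PS=0
  L2 @0x2B[8] → 0x3A002  P=0,RW=1,US=0,PS=0
  → PAGE_NOT_PRESENT  (3 entries read)
#2 VA=0x1C0E00BEA (r,kernel):
  L0 @0x1D[7] → 0x2D007  P=1,RW=1,US=1,PS=0
  L1 @0x2D[7] → 0x30087  P=1,RW=1,US=1,PS=1
  → PA=0x30BEA (huge @L1)  (2 entries read)
#3 VA=0x103400D0E (r,kernel):
  L0 @0x1D[4] → 0x32007  P=1,RW=1,US=1,PS=0
  L1 @0x32[26] → 0x36087  P=1,RW=1,US=1,PS=1
  → PA=0x36D0E (huge @L1)  (2 entries read)
#4 VA=0x640600951 (r,kernel):
  L0 @0x1D[25] → 0x37007  P=1,RW=1,US=1,PS=0
  L1 @0x37[3] → 0x3B004  P=0,RW=0,US=1,PS=0
  → PAGE_NOT_PRESENT  (2 entries read)
#5 VA=0x40320043D (r,kernel):
  L0 @0x1D[16] → 0x38007  P=1,RW=1,US=1,PS=0
  L1 @0x38[25] → 0x78000  P=0,RW=0,US=0,PS=0
  → PAGE_NOT_PRESENT  (2 entries read)

Entries read for #4: 2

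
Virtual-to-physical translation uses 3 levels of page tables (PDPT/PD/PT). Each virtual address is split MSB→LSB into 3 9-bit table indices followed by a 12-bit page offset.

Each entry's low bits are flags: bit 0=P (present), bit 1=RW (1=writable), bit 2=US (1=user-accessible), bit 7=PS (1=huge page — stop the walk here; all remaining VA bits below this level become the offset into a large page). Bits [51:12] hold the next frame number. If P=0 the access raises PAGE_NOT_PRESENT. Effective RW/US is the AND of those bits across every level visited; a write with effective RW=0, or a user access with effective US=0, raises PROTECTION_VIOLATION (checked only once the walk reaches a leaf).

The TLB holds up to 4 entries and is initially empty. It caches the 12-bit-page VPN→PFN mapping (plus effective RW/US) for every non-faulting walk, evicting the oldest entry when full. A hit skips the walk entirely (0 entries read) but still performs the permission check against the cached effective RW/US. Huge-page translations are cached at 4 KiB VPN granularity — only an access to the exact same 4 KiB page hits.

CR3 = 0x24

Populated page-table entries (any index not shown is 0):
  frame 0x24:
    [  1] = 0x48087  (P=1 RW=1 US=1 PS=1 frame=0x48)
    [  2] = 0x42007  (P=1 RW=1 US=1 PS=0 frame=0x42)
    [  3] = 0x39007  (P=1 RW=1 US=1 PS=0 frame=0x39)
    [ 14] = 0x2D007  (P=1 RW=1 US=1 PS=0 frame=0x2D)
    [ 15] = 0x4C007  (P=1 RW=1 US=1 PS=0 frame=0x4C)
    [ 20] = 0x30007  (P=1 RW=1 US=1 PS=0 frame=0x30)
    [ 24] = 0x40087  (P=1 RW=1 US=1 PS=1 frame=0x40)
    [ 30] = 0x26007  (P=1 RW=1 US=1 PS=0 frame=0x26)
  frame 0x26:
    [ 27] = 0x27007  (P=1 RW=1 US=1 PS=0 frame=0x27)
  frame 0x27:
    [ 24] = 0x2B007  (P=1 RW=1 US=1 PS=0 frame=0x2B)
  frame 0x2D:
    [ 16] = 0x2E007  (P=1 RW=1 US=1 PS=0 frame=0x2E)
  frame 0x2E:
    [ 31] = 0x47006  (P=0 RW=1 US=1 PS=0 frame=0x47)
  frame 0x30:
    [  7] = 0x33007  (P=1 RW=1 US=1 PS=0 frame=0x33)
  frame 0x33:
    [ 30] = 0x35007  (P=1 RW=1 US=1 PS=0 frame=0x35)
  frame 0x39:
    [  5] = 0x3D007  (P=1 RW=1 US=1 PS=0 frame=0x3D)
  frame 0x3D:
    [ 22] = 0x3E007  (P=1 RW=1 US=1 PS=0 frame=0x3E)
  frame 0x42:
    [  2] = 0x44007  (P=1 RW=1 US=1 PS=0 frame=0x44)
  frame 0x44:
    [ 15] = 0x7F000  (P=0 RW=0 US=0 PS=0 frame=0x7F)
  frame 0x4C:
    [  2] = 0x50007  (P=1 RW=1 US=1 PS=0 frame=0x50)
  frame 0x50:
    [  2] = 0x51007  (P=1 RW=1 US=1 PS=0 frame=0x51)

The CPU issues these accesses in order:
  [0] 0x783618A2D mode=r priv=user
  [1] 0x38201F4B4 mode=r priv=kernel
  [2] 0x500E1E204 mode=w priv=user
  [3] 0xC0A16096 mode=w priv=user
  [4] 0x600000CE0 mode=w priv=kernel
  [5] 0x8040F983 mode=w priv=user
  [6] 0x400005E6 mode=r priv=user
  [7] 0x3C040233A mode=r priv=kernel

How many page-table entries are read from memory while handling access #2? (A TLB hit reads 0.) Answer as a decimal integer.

Walk each access:
#0 VA=0x783618A2D (r,user):
  lvl0: tbl 0x24, slot 30 ⇒ 0x26007 (P1/RW1/US1/PS0)
  lvl1: tbl 0x26, slot 27 ⇒ 0x27007 (P1/RW1/US1/PS0)
  lvl2: tbl 0x27, slot 24 ⇒ 0x2B007 (P1/RW1/US1/PS0)
  ⇒ phys 0x2BA2D  [3 reads]
#1 VA=0x38201F4B4 (r,kernel):
  lvl0: tbl 0x24, slot 14 ⇒ 0x2D007 (P1/RW1/US1/PS0)
  lvl1: tbl 0x2D, slot 16 ⇒ 0x2E007 (P1/RW1/US1/PS0)
  lvl2: tbl 0x2E, slot 31 ⇒ 0x47006 (P0/RW1/US1/PS0)
  → PAGE_NOT_PRESENT  (3 entries read)
#2 VA=0x500E1E204 (w,user):
  lvl0: tbl 0x24, slot 20 ⇒ 0x30007 (P1/RW1/US1/PS0)
  lvl1: tbl 0x30, slot 7 ⇒ 0x33007 (P1/RW1/US1/PS0)
  lvl2: tbl 0x33, slot 30 ⇒ 0x35007 (P1/RW1/US1/PS0)
  ⇒ phys 0x35204  [3 reads]
#3 VA=0xC0A16096 (w,user):
  lvl0: tbl 0x24, slot 3 ⇒ 0x39007 (P1/RW1/US1/PS0)
  lvl1: tbl 0x39, slot 5 ⇒ 0x3D007 (P1/RW1/US1/PS0)
  lvl2: tbl 0x3D, slot 22 ⇒ 0x3E007 (P1/RW1/US1/PS0)
  ⇒ phys 0x3E096  [3 reads]
#4 VA=0x600000CE0 (w,kernel):
  lvl0: tbl 0x24, slot 24 ⇒ 0x40087 (P1/RW1/US1/PS1)
  ⇒ phys 0x40CE0 (huge @L0)  [1 reads]
#5 VA=0x8040F983 (w,user):
  lvl0: tbl 0x24, slot 2 ⇒ 0x42007 (P1/RW1/US1/PS0)
  lvl1: tbl 0x42, slot 2 ⇒ 0x44007 (P1/RW1/US1/PS0)
  lvl2: tbl 0x44, slot 15 ⇒ 0x7F000 (P0/RW0/US0/PS0)
  → PAGE_NOT_PRESENT  (3 entries read)
#6 VA=0x400005E6 (r,user):
  lvl0: tbl 0x24, slot 1 ⇒ 0x48087 (P1/RW1/US1/PS1)
  ⇒ phys 0x485E6 (huge @L0)  [1 reads]
#7 VA=0x3C040233A (r,kernel):
  lvl0: tbl 0x24, slot 15 ⇒ 0x4C007 (P1/RW1/US1/PS0)
  lvl1: tbl 0x4C, slot 2 ⇒ 0x50007 (P1/RW1/US1/PS0)
  lvl2: tbl 0x50, slot 2 ⇒ 0x51007 (P1/RW1/US1/PS0)
  ⇒ phys 0x5133A  [3 reads]

Entries read for #2: 3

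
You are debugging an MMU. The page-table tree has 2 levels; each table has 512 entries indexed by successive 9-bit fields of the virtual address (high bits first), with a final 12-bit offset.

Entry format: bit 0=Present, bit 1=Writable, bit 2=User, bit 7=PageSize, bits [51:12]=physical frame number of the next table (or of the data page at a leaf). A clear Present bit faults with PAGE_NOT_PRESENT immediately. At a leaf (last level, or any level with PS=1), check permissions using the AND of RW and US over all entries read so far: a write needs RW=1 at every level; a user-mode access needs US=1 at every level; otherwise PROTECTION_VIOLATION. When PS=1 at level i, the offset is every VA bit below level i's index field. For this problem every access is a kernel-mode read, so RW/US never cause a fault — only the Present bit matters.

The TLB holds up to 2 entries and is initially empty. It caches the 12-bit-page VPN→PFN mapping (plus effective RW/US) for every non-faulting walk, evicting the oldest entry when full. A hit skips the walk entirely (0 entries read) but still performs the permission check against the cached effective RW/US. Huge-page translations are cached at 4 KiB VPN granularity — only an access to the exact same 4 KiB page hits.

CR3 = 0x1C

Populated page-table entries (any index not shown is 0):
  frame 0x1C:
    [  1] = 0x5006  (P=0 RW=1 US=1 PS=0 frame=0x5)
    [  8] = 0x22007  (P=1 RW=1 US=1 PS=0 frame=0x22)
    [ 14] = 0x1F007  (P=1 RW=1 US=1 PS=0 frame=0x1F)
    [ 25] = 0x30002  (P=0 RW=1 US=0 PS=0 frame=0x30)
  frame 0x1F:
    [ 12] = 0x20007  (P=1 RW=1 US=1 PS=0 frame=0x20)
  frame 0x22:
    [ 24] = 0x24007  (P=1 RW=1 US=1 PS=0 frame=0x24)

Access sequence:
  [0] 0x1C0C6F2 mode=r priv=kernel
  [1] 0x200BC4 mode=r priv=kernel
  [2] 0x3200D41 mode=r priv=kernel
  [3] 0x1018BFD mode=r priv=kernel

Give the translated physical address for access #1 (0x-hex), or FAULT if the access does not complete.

Per-access translation:
#0 VA=0x1C0C6F2 (r,kernel):
  L0: frame=0x1C idx=14 entry=0x1F007 [P=1 RW=1 US=1 PS=0]
  L1: frame=0x1F idx=12 entry=0x20007 [P=1 RW=1 US=1 PS=0]
  → PA=0x206F2  (2 entries read)
#1 VA=0x200BC4 (r,kernel):
  L0: frame=0x1C idx=1 entry=0x5006 [P=0 RW=1 US=1 PS=0]
  → PAGE_NOT_PRESENT  (1 entries read)
#2 VA=0x3200D41 (r,kernel):
  L0: frame=0x1C idx=25 entry=0x30002 [P=0 RW=1 US=0 PS=0]
  → PAGE_NOT_PRESENT  (1 entries read)
#3 VA=0x1018BFD (r,kernel):
  L0: frame=0x1C idx=8 entry=0x22007 [P=1 RW=1 US=1 PS=0]
  L1: frame=0x22 idx=24 entry=0x24007 [P=1 RW=1 US=1 PS=0]
  → PA=0x24BFD  (2 entries read)

Access #1 PA: FAULT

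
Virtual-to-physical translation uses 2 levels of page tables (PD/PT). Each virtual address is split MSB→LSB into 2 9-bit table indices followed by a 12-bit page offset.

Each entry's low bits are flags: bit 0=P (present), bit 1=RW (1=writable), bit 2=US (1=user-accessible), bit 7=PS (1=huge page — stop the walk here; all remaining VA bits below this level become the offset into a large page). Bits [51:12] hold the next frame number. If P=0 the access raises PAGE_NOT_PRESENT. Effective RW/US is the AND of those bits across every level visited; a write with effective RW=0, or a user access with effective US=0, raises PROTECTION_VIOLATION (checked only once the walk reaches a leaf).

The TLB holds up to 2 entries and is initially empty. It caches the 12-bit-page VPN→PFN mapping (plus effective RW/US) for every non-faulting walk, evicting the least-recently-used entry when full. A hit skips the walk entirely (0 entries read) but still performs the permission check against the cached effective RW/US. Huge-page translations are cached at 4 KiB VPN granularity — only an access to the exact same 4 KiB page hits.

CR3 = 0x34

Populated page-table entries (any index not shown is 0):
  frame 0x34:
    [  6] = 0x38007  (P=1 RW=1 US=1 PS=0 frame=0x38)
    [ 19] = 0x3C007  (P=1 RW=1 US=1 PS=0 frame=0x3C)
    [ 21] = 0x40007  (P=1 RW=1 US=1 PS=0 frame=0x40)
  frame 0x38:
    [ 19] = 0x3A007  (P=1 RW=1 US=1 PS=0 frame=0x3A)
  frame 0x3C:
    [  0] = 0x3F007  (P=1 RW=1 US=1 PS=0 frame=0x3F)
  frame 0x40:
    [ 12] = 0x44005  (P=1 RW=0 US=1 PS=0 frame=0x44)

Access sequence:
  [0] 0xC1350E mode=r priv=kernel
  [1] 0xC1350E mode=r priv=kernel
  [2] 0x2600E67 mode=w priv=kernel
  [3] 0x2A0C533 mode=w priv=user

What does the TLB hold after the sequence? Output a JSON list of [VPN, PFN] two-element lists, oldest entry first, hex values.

Walk each access:
#0 VA=0xC1350E (r,kernel):
  L0 @0x34[6] → 0x38007  P=1,RW=1,US=1,PS=0
  L1 @0x38[19] → 0x3A007  P=1,RW=1,US=1,PS=0
  ✓ 0x3A50E  — 2 lookups
#1 VA=0xC1350E (r,kernel):
  TLB hit vpn=0xC13 → PA=0x3A50E
#2 VA=0x2600E67 (w,kernel):
  L0 @0x34[19] → 0x3C007  P=1,RW=1,US=1,PS=0
  L1 @0x3C[0] → 0x3F007  P=1,RW=1,US=1,PS=0
  ✓ 0x3FE67  — 2 lookups
#3 VA=0x2A0C533 (w,user):
  L0 @0x34[21] → 0x40007  P=1,RW=1,US=1,PS=0
  L1 @0x40[12] → 0x44005  P=1,RW=0,US=1,PS=0
  → PROTECTION_VIOLATION  (2 entries read)

TLB: [["0xC13", "0x3A"], ["0x2600", "0x3F"]]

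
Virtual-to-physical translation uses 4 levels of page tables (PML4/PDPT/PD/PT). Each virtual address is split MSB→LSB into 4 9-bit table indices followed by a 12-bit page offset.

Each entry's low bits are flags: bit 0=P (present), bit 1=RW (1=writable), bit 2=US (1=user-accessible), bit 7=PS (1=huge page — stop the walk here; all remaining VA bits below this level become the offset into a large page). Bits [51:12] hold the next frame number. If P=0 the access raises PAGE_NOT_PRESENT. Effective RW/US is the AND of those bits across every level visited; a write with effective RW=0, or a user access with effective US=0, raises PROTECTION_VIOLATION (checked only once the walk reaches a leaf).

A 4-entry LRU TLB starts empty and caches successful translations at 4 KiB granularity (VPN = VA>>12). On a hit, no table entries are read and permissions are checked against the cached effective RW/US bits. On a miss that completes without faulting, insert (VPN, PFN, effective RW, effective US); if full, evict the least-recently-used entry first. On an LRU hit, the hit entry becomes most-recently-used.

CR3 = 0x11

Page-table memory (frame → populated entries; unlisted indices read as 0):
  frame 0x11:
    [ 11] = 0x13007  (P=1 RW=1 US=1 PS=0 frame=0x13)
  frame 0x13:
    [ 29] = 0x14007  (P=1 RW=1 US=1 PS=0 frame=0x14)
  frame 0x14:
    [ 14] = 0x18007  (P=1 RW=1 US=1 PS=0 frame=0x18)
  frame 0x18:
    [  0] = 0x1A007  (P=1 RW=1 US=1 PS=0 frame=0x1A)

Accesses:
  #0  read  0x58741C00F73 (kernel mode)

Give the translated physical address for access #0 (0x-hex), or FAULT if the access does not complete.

Trace:
#0 VA=0x58741C00F73 (r,kernel):
  L0 @0x11[11] → 0x13007  P=1,RW=1,US=1,PS=0
  L1 @0x13[29] → 0x14007  P=1,RW=1,US=1,PS=0
  L2 @0x14[14] → 0x18007  P=1,RW=1,US=1,PS=0
  L3 @0x18[0] → 0x1A007  P=1,RW=1,US=1,PS=0
  ✓ 0x1AF73  — 4 lookups

Access #0 PA: 0x1AF73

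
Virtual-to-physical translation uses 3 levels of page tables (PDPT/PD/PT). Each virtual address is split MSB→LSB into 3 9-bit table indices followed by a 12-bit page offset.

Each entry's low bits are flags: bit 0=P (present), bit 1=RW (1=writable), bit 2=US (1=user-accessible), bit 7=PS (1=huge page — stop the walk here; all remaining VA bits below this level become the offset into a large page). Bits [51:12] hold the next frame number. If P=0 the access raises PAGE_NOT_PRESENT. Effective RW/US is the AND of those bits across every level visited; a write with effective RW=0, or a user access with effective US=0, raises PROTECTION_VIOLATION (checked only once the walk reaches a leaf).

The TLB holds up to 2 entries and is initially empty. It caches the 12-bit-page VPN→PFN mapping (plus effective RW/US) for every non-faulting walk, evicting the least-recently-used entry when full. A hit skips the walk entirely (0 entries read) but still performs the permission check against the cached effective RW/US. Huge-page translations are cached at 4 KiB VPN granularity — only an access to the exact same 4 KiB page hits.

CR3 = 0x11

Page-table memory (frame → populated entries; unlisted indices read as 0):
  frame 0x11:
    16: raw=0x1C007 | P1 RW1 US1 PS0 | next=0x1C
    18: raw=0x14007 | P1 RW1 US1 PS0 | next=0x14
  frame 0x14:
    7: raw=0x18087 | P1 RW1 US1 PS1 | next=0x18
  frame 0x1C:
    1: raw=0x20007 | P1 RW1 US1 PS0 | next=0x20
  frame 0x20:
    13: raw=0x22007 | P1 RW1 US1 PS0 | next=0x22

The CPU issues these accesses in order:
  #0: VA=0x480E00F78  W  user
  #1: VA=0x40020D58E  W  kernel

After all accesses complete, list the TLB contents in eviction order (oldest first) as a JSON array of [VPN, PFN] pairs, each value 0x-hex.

Per-access translation:
#0 VA=0x480E00F78 (w,user):
  L0: frame=0x11 idx=18 entry=0x14007 [P=1 RW=1 US=1 PS=0]
  L1: frame=0x14 idx=7 entry=0x18087 [P=1 RW=1 US=1 PS=1]
  ✓ 0x18F78 (huge @L1)  — 2 lookups
#1 VA=0x40020D58E (w,kernel):
  L0: frame=0x11 idx=16 entry=0x1C007 [P=1 RW=1 US=1 PS=0]
  L1: frame=0x1C idx=1 entry=0x20007 [P=1 RW=1 US=1 PS=0]
  L2: frame=0x20 idx=13 entry=0x22007 [P=1 RW=1 US=1 PS=0]
  ✓ 0x2258E  — 3 lookups

TLB: [["0x480E00", "0x18"], ["0x40020D", "0x22"]]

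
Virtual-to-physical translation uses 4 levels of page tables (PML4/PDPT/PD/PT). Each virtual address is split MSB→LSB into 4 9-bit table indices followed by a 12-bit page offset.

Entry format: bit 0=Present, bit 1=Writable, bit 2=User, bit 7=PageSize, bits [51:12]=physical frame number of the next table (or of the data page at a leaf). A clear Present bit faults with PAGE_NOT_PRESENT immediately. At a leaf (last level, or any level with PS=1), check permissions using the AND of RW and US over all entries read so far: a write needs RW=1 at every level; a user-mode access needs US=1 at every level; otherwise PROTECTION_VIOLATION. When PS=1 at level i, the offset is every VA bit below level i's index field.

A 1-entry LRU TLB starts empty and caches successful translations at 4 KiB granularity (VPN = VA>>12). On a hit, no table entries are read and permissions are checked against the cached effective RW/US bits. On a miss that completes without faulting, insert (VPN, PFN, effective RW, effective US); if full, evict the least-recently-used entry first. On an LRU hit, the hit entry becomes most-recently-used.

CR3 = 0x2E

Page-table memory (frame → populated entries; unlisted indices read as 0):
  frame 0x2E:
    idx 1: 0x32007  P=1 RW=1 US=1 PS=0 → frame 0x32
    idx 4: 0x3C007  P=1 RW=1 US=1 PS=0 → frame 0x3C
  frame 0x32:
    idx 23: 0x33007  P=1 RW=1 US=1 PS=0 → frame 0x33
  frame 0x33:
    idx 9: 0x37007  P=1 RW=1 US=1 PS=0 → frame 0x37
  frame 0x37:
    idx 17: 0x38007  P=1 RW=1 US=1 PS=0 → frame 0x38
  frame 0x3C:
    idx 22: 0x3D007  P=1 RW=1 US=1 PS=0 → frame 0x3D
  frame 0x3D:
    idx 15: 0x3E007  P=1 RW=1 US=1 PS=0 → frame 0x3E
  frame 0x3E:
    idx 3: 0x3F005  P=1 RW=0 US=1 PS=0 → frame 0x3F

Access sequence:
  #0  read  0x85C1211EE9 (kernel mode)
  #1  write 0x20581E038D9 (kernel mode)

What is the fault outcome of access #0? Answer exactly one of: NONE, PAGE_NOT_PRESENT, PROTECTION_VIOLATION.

Walk each access:
#0 VA=0x85C1211EE9 (r,kernel):
  L0 @0x2E[1] → 0x32007  P=1,RW=1,US=1,PS=0
  L1 @0x32[23] → 0x33007  P=1,RW=1,US=1,PS=0
  L2 @0x33[9] → 0x37007  P=1,RW=1,US=1,PS=0
  L3 @0x37[17] → 0x38007  P=1,RW=1,US=1,PS=0
  ✓ 0x38EE9  — 4 lookups
#1 VA=0x20581E038D9 (w,kernel):
  L0 @0x2E[4] → 0x3C007  P=1,RW=1,US=1,PS=0
  L1 @0x3C[22] → 0x3D007  P=1,RW=1,US=1,PS=0
  L2 @0x3D[15] → 0x3E007  P=1,RW=1,US=1,PS=0
  L3 @0x3E[3] → 0x3F005  P=1,RW=0,US=1,PS=0
  ✗ PROTECTION_VIOLATION  [4 reads]

Access #0 fault: NONE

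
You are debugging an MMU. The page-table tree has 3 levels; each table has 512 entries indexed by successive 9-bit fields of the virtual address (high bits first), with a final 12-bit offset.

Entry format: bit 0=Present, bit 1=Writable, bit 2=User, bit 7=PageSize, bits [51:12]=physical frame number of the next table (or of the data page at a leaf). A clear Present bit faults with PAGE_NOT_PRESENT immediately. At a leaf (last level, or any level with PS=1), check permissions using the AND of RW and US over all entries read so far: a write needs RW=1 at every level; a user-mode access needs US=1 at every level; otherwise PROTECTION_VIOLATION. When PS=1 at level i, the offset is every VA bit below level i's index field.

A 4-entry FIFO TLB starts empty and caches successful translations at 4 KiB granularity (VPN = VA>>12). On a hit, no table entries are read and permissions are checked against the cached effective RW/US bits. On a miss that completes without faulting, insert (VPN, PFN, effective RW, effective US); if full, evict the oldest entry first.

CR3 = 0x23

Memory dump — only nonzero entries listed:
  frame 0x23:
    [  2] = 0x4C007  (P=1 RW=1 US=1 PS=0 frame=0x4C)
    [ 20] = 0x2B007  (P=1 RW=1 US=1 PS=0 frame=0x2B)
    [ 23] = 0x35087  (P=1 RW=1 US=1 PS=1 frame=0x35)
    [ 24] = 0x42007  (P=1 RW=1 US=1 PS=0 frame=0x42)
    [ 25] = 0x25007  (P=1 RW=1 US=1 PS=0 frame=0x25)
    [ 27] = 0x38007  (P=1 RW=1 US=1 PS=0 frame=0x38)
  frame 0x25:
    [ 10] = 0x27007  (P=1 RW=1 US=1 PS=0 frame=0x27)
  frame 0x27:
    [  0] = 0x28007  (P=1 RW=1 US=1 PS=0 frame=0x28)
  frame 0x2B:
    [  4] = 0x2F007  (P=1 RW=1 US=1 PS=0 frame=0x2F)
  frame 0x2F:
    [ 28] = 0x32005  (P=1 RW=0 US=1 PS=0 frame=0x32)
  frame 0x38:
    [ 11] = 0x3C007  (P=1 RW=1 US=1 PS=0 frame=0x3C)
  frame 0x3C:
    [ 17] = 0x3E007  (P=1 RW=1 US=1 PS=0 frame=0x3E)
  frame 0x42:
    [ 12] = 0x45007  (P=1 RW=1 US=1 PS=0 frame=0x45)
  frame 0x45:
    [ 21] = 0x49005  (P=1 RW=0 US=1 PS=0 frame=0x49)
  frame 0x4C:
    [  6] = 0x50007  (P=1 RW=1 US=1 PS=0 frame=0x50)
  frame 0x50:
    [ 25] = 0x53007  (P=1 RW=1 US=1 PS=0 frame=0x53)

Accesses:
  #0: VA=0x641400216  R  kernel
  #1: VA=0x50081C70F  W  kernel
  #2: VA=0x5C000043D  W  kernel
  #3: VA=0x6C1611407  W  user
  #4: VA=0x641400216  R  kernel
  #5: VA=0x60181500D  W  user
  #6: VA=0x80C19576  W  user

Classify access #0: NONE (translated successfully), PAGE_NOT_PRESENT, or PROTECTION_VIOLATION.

Walk each access:
#0 VA=0x641400216 (r,kernel):
  lvl0: tbl 0x23, slot 25 ⇒ 0x25007 (P1/RW1/US1/PS0)
  lvl1: tbl 0x25, slot 10 ⇒ 0x27007 (P1/RW1/US1/PS0)
  lvl2: tbl 0x27, slot 0 ⇒ 0x28007 (P1/RW1/US1/PS0)
  → PA=0x28216  (3 entries read)
#1 VA=0x50081C70F (w,kernel):
  lvl0: tbl 0x23, slot 20 ⇒ 0x2B007 (P1/RW1/US1/PS0)
  lvl1: tbl 0x2B, slot 4 ⇒ 0x2F007 (P1/RW1/US1/PS0)
  lvl2: tbl 0x2F, slot 28 ⇒ 0x32005 (P1/RW0/US1/PS0)
  ✗ PROTECTION_VIOLATION  [3 reads]
#2 VA=0x5C000043D (w,kernel):
  lvl0: tbl 0x23, slot 23 ⇒ 0x35087 (P1/RW1/US1/PS1)
  → PA=0x3543D (huge @L0)  (1 entries read)
#3 VA=0x6C1611407 (w,user):
  lvl0: tbl 0x23, slot 27 ⇒ 0x38007 (P1/RW1/US1/PS0)
  lvl1: tbl 0x38, slot 11 ⇒ 0x3C007 (P1/RW1/US1/PS0)
  lvl2: tbl 0x3C, slot 17 ⇒ 0x3E007 (P1/RW1/US1/PS0)
  → PA=0x3E407  (3 entries read)
#4 VA=0x641400216 (r,kernel):
  TLB hit vpn=0x641400 → PA=0x28216
#5 VA=0x60181500D (w,user):
  lvl0: tbl 0x23, slot 24 ⇒ 0x42007 (P1/RW1/US1/PS0)
  lvl1: tbl 0x42, slot 12 ⇒ 0x45007 (P1/RW1/US1/PS0)
  lvl2: tbl 0x45, slot 21 ⇒ 0x49005 (P1/RW0/US1/PS0)
  ✗ PROTECTION_VIOLATION  [3 reads]
#6 VA=0x80C19576 (w,user):
  lvl0: tbl 0x23, slot 2 ⇒ 0x4C007 (P1/RW1/US1/PS0)
  lvl1: tbl 0x4C, slot 6 ⇒ 0x50007 (P1/RW1/US1/PS0)
  lvl2: tbl 0x50, slot 25 ⇒ 0x53007 (P1/RW1/US1/PS0)
  → PA=0x53576  (3 entries read)

Access #0 fault: NONE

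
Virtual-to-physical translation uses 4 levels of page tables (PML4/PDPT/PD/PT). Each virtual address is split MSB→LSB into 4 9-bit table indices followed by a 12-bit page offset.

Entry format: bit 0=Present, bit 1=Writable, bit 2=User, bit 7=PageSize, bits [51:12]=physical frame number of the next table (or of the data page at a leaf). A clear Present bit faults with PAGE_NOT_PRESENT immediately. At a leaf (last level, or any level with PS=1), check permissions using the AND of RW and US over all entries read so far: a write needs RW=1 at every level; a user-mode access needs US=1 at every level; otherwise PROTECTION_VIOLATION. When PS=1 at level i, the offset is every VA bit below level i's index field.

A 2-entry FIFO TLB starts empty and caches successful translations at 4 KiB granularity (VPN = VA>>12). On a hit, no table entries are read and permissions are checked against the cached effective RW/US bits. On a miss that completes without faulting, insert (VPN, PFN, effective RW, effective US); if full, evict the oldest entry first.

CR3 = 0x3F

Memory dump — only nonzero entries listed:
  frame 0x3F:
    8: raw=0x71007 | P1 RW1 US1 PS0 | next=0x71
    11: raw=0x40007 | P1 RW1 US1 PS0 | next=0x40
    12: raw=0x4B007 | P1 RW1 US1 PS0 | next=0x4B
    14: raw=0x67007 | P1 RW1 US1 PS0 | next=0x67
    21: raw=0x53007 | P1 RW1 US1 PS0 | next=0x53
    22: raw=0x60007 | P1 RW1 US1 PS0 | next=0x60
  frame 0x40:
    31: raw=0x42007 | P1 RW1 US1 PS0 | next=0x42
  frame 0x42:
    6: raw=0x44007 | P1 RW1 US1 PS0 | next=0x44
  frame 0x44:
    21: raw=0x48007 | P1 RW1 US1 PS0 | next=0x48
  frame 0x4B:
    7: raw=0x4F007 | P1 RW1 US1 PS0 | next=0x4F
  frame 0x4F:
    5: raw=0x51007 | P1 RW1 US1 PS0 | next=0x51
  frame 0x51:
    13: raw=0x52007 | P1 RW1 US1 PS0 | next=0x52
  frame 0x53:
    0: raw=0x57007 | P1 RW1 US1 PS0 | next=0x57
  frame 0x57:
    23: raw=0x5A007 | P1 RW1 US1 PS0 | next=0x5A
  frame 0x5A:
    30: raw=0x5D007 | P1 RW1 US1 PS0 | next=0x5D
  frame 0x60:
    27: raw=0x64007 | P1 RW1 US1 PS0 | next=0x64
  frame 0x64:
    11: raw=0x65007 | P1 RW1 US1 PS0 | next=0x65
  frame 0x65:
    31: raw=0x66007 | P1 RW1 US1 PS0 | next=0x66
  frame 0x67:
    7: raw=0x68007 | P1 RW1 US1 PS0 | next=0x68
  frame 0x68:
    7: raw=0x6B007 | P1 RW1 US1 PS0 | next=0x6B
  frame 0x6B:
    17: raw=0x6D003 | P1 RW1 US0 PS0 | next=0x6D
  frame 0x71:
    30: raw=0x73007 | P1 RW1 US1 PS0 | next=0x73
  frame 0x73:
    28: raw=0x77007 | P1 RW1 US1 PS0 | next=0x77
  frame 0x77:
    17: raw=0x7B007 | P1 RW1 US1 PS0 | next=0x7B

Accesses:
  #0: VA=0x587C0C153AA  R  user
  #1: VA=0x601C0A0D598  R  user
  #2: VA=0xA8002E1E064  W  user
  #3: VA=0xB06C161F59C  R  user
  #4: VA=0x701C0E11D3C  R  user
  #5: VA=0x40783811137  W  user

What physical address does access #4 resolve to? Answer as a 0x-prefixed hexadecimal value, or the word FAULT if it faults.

Trace:
#0 VA=0x587C0C153AA (r,user):
  L0 @0x3F[11] → 0x40007  P=1,RW=1,US=1,PS=0
  L1 @0x40[31] → 0x42007  P=1,RW=1,US=1,PS=0
  L2 @0x42[6] → 0x44007  P=1,RW=1,US=1,PS=0
  L3 @0x44[21] → 0x48007  P=1,RW=1,US=1,PS=0
  ✓ 0x483AA  — 4 lookups
#1 VA=0x601C0A0D598 (r,user):
  L0 @0x3F[12] → 0x4B007  P=1,RW=1,US=1,PS=0
  L1 @0x4B[7] → 0x4F007  P=1,RW=1,US=1,PS=0
  L2 @0x4F[5] → 0x51007  P=1,RW=1,US=1,PS=0
  L3 @0x51[13] → 0x52007  P=1,RW=1,US=1,PS=0
  ✓ 0x52598  — 4 lookups
#2 VA=0xA8002E1E064 (w,user):
  L0 @0x3F[21] → 0x53007  P=1,RW=1,US=1,PS=0
  L1 @0x53[0] → 0x57007  P=1,RW=1,US=1,PS=0
  L2 @0x57[23] → 0x5A007  P=1,RW=1,US=1,PS=0
  L3 @0x5A[30] → 0x5D007  P=1,RW=1,US=1,PS=0
  ✓ 0x5D064  — 4 lookups
#3 VA=0xB06C161F59C (r,user):
  L0 @0x3F[22] → 0x60007  P=1,RW=1,US=1,PS=0
  L1 @0x60[27] → 0x64007  P=1,RW=1,US=1,PS=0
  L2 @0x64[11] → 0x65007  P=1,RW=1,US=1,PS=0
  L3 @0x65[31] → 0x66007  P=1,RW=1,US=1,PS=0
  ✓ 0x6659C  — 4 lookups
#4 VA=0x701C0E11D3C (r,user):
  L0 @0x3F[14] → 0x67007  P=1,RW=1,US=1,PS=0
  L1 @0x67[7] → 0x68007  P=1,RW=1,US=1,PS=0
  L2 @0x68[7] → 0x6B007  P=1,RW=1,US=1,PS=0
  L3 @0x6B[17] → 0x6D003  P=1,RW=1,US=0,PS=0
  ✗ PROTECTION_VIOLATION  [4 reads]
#5 VA=0x40783811137 (w,user):
  L0 @0x3F[8] → 0x71007  P=1,RW=1,US=1,PS=0
  L1 @0x71[30] → 0x73007  P=1,RW=1,US=1,PS=0
  L2 @0x73[28] → 0x77007  P=1,RW=1,US=1,PS=0
  L3 @0x77[17] → 0x7B007  P=1,RW=1,US=1,PS=0
  ✓ 0x7B137  — 4 lookups

Access #4 PA: FAULT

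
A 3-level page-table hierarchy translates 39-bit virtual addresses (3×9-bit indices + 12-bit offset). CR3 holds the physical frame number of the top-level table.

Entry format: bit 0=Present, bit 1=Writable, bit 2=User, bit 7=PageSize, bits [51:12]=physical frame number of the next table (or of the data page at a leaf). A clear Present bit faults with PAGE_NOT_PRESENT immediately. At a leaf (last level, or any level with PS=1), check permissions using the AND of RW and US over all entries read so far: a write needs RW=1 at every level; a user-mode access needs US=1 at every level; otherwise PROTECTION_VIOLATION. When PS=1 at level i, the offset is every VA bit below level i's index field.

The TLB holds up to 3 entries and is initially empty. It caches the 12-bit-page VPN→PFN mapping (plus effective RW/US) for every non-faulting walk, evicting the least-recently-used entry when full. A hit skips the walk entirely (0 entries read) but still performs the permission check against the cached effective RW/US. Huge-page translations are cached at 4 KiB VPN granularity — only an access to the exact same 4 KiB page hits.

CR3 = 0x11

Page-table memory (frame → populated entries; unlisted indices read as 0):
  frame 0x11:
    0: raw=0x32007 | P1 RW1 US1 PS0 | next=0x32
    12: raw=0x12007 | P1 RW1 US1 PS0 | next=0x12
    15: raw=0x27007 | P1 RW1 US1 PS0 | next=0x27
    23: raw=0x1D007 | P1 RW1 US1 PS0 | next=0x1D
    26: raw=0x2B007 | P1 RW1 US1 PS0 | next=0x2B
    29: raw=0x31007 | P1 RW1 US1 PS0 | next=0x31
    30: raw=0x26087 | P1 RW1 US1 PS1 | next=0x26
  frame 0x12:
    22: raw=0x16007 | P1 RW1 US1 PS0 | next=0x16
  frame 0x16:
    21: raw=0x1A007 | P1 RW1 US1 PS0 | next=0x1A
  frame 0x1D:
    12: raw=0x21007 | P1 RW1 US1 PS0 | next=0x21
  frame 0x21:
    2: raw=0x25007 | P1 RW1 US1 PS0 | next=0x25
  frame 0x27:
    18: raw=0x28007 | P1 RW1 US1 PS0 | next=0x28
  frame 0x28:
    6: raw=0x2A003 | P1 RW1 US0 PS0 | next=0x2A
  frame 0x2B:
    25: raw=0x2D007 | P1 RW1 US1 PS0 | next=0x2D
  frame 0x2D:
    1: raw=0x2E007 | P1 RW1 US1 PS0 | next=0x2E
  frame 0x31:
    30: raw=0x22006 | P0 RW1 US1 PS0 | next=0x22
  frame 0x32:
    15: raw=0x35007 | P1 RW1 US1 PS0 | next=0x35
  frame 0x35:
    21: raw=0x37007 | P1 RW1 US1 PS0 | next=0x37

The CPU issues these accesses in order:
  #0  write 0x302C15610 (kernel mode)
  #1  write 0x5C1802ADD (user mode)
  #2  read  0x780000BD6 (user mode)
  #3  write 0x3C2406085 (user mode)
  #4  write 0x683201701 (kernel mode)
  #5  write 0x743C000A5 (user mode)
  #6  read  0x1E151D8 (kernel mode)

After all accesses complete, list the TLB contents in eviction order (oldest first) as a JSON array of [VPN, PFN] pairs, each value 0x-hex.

Per-access translation:
#0 VA=0x302C15610 (w,kernel):
  lvl0: tbl 0x11, slot 12 ⇒ 0x12007 (P1/RW1/US1/PS0)
  lvl1: tbl 0x12, slot 22 ⇒ 0x16007 (P1/RW1/US1/PS0)
  lvl2: tbl 0x16, slot 21 ⇒ 0x1A007 (P1/RW1/US1/PS0)
  ⇒ phys 0x1A610  [3 reads]
#1 VA=0x5C1802ADD (w,user):
  lvl0: tbl 0x11, slot 23 ⇒ 0x1D007 (P1/RW1/US1/PS0)
  lvl1: tbl 0x1D, slot 12 ⇒ 0x21007 (P1/RW1/US1/PS0)
  lvl2: tbl 0x21, slot 2 ⇒ 0x25007 (P1/RW1/US1/PS0)
  ⇒ phys 0x25ADD  [3 reads]
#2 VA=0x780000BD6 (r,user):
  lvl0: tbl 0x11, slot 30 ⇒ 0x26087 (P1/RW1/US1/PS1)
  ⇒ phys 0x26BD6 (huge @L0)  [1 reads]
#3 VA=0x3C2406085 (w,user):
  lvl0: tbl 0x11, slot 15 ⇒ 0x27007 (P1/RW1/US1/PS0)
  lvl1: tbl 0x27, slot 18 ⇒ 0x28007 (P1/RW1/US1/PS0)
  lvl2: tbl 0x28, slot 6 ⇒ 0x2A003 (P1/RW1/US0/PS0)
  → PROTECTION_VIOLATION  (3 entries read)
#4 VA=0x683201701 (w,kernel):
  lvl0: tbl 0x11, slot 26 ⇒ 0x2B007 (P1/RW1/US1/PS0)
  lvl1: tbl 0x2B, slot 25 ⇒ 0x2D007 (P1/RW1/US1/PS0)
  lvl2: tbl 0x2D, slot 1 ⇒ 0x2E007 (P1/RW1/US1/PS0)
  ⇒ phys 0x2E701  [3 reads]
#5 VA=0x743C000A5 (w,user):
  lvl0: tbl 0x11, slot 29 ⇒ 0x31007 (P1/RW1/US1/PS0)
  lvl1: tbl 0x31, slot 30 ⇒ 0x22006 (P0/RW1/US1/PS0)
  → PAGE_NOT_PRESENT  (2 entries read)
#6 VA=0x1E151D8 (r,kernel):
  lvl0: tbl 0x11, slot 0 ⇒ 0x32007 (P1/RW1/US1/PS0)
  lvl1: tbl 0x32, slot 15 ⇒ 0x35007 (P1/RW1/US1/PS0)
  lvl2: tbl 0x35, slot 21 ⇒ 0x37007 (P1/RW1/US1/PS0)
  ⇒ phys 0x371D8  [3 reads]

TLB: [["0x780000", "0x26"], ["0x683201", "0x2E"], ["0x1E15", "0x37"]]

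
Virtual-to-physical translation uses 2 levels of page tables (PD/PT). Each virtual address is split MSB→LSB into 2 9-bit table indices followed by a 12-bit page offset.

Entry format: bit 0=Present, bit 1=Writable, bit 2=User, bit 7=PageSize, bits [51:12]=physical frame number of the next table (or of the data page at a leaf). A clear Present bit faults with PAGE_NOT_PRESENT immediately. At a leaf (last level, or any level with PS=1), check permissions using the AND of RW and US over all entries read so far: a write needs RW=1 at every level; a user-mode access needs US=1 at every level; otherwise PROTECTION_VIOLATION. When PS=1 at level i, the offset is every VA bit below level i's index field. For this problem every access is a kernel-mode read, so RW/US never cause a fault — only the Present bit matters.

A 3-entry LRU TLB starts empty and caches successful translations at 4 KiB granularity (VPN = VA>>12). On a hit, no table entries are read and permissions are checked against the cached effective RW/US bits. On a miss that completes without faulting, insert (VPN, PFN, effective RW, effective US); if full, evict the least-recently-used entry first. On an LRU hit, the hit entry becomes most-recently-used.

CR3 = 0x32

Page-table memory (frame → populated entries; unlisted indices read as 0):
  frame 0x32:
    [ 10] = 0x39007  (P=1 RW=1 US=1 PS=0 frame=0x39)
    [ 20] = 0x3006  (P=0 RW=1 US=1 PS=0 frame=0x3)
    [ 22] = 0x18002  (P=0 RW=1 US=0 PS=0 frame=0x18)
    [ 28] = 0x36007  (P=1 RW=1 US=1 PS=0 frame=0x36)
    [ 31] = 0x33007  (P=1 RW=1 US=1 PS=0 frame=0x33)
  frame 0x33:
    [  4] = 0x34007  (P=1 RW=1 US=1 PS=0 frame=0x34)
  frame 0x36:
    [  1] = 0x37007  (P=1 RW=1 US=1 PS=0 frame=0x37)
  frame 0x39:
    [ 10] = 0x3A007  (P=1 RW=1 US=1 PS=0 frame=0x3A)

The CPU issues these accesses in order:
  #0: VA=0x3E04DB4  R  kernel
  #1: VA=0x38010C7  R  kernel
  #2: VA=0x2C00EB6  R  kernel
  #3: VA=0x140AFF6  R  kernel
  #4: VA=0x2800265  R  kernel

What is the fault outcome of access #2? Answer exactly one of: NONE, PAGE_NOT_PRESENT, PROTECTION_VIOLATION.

Walk each access:
#0 VA=0x3E04DB4 (r,kernel):
  [0] read 0x32 idx=31: raw=0x33007 flags P=1 W=1 U=1 S=0
  [1] read 0x33 idx=4: raw=0x34007 flags P=1 W=1 U=1 S=0
  → PA=0x34DB4  (2 entries read)
#1 VA=0x38010C7 (r,kernel):
  [0] read 0x32 idx=28: raw=0x36007 flags P=1 W=1 U=1 S=0
  [1] read 0x36 idx=1: raw=0x37007 flags P=1 W=1 U=1 S=0
  → PA=0x370C7  (2 entries read)
#2 VA=0x2C00EB6 (r,kernel):
  [0] read 0x32 idx=22: raw=0x18002 flags P=0 W=1 U=0 S=0
  ⇒ fault: PAGE_NOT_PRESENT  — 1 lookups
#3 VA=0x140AFF6 (r,kernel):
  [0] read 0x32 idx=10: raw=0x39007 flags P=1 W=1 U=1 S=0
  [1] read 0x39 idx=10: raw=0x3A007 flags P=1 W=1 U=1 S=0
  → PA=0x3AFF6  (2 entries read)
#4 VA=0x2800265 (r,kernel):
  [0] read 0x32 idx=20: raw=0x3006 flags P=0 W=1 U=1 S=0
  ⇒ fault: PAGE_NOT_PRESENT  — 1 lookups

Access #2 fault: PAGE_NOT_PRESENT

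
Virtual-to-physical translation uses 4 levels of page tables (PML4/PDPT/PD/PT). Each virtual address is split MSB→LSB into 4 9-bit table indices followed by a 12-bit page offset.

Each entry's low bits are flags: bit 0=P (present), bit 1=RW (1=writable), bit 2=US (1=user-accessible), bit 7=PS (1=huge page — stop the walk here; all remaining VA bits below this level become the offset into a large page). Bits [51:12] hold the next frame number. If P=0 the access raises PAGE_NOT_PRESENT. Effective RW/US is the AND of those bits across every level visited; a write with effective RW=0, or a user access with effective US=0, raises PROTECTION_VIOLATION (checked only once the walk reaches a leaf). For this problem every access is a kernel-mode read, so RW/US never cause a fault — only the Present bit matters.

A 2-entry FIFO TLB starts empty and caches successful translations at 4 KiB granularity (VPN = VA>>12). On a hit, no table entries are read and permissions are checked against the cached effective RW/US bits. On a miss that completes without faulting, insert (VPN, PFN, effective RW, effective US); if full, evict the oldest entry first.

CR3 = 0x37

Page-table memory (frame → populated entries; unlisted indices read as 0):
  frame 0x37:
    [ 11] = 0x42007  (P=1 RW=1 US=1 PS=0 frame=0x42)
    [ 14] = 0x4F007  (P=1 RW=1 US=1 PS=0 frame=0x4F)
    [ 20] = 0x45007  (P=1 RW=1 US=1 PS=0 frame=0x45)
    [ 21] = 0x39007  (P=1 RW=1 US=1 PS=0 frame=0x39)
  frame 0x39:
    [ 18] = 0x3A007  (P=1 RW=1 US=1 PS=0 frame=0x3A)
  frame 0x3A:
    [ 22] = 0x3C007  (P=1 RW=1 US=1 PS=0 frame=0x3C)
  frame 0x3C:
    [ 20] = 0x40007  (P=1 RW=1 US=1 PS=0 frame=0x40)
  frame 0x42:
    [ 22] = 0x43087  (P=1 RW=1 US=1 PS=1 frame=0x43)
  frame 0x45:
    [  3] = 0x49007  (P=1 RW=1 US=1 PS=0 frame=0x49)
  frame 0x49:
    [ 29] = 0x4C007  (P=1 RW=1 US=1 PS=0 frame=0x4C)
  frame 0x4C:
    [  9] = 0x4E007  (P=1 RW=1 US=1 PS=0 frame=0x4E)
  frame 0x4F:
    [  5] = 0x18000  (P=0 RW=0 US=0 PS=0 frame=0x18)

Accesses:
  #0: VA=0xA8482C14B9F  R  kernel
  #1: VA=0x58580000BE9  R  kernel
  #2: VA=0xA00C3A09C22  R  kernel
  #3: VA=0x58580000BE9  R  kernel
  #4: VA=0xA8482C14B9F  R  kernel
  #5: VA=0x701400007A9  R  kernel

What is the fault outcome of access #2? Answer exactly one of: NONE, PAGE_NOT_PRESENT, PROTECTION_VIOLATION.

Per-access translation:
#0 VA=0xA8482C14B9F (r,kernel):
  L0 @0x37[21] → 0x39007  P=1,RW=1,US=1,PS=0
  L1 @0x39[18] → 0x3A007  P=1,RW=1,US=1,PS=0
  L2 @0x3A[22] → 0x3C007  P=1,RW=1,US=1,PS=0
  L3 @0x3C[20] → 0x40007  P=1,RW=1,US=1,PS=0
  → PA=0x40B9F  (4 entries read)
#1 VA=0x58580000BE9 (r,kernel):
  L0 @0x37[11] → 0x42007  P=1,RW=1,US=1,PS=0
  L1 @0x42[22] → 0x43087  P=1,RW=1,US=1,PS=1
  → PA=0x43BE9 (huge @L1)  (2 entries read)
#2 VA=0xA00C3A09C22 (r,kernel):
  L0 @0x37[20] → 0x45007  P=1,RW=1,US=1,PS=0
  L1 @0x45[3] → 0x49007  P=1,RW=1,US=1,PS=0
  L2 @0x49[29] → 0x4C007  P=1,RW=1,US=1,PS=0
  L3 @0x4C[9] → 0x4E007  P=1,RW=1,US=1,PS=0
  → PA=0x4EC22  (4 entries read)
#3 VA=0x58580000BE9 (r,kernel):
  TLB hit vpn=0x58580000 → PA=0x43BE9
#4 VA=0xA8482C14B9F (r,kernel):
  L0 @0x37[21] → 0x39007  P=1,RW=1,US=1,PS=0
  L1 @0x39[18] → 0x3A007  P=1,RW=1,US=1,PS=0
  L2 @0x3A[22] → 0x3C007  P=1,RW=1,US=1,PS=0
  L3 @0x3C[20] → 0x40007  P=1,RW=1,US=1,PS=0
  → PA=0x40B9F  (4 entries read)
#5 VA=0x701400007A9 (r,kernel):
  L0 @0x37[14] → 0x4F007  P=1,RW=1,US=1,PS=0
  L1 @0x4F[5] → 0x18000  P=0,RW=0,US=0,PS=0
  ✗ PAGE_NOT_PRESENT  [2 reads]

Access #2 fault: NONE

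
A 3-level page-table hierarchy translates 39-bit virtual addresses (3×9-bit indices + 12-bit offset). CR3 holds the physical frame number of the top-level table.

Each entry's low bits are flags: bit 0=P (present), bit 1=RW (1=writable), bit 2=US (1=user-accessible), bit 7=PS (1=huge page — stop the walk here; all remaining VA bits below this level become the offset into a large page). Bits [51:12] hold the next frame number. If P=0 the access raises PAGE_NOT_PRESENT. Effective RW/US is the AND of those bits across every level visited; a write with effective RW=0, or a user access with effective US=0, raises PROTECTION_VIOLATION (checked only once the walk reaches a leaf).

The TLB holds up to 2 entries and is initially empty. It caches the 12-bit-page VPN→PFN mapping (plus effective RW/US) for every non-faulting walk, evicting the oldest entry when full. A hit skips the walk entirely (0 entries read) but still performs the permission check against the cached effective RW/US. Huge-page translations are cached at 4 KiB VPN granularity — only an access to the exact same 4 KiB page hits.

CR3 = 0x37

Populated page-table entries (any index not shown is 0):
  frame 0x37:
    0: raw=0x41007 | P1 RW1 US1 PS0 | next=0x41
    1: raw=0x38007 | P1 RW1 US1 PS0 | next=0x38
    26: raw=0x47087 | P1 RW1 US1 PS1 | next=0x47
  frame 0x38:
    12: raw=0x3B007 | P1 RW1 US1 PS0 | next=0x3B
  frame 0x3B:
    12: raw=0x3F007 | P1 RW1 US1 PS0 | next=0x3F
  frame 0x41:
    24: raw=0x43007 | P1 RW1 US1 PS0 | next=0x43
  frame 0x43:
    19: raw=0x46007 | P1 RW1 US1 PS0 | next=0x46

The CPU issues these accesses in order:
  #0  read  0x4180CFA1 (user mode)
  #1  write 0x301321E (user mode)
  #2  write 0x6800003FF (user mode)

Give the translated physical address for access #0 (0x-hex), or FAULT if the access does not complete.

Walk each access:
#0 VA=0x4180CFA1 (r,user):
  L0 @0x37[1] → 0x38007  P=1,RW=1,US=1,PS=0
  L1 @0x38[12] → 0x3B007  P=1,RW=1,US=1,PS=0
  L2 @0x3B[12] → 0x3F007  P=1,RW=1,US=1,PS=0
  ⇒ phys 0x3FFA1  [3 reads]
#1 VA=0x301321E (w,user):
  L0 @0x37[0] → 0x41007  P=1,RW=1,US=1,PS=0
  L1 @0x41[24] → 0x43007  P=1,RW=1,US=1,PS=0
  L2 @0x43[19] → 0x46007  P=1,RW=1,US=1,PS=0
  ⇒ phys 0x4621E  [3 reads]
#2 VA=0x6800003FF (w,user):
  L0 @0x37[26] → 0x47087  P=1,RW=1,US=1,PS=1
  ⇒ phys 0x473FF (huge @L0)  [1 reads]

Access #0 PA: 0x3FFA1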